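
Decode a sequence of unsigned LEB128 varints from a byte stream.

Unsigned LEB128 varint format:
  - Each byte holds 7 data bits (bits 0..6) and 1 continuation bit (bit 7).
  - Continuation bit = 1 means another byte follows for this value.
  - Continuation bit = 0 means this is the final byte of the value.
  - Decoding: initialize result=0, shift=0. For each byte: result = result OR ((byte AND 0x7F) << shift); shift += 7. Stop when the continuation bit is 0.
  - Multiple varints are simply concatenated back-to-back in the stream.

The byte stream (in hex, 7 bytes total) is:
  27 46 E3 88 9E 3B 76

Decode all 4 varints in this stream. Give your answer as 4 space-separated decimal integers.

Answer: 39 70 124224611 118

Derivation:
  byte[0]=0x27 cont=0 payload=0x27=39: acc |= 39<<0 -> acc=39 shift=7 [end]
Varint 1: bytes[0:1] = 27 -> value 39 (1 byte(s))
  byte[1]=0x46 cont=0 payload=0x46=70: acc |= 70<<0 -> acc=70 shift=7 [end]
Varint 2: bytes[1:2] = 46 -> value 70 (1 byte(s))
  byte[2]=0xE3 cont=1 payload=0x63=99: acc |= 99<<0 -> acc=99 shift=7
  byte[3]=0x88 cont=1 payload=0x08=8: acc |= 8<<7 -> acc=1123 shift=14
  byte[4]=0x9E cont=1 payload=0x1E=30: acc |= 30<<14 -> acc=492643 shift=21
  byte[5]=0x3B cont=0 payload=0x3B=59: acc |= 59<<21 -> acc=124224611 shift=28 [end]
Varint 3: bytes[2:6] = E3 88 9E 3B -> value 124224611 (4 byte(s))
  byte[6]=0x76 cont=0 payload=0x76=118: acc |= 118<<0 -> acc=118 shift=7 [end]
Varint 4: bytes[6:7] = 76 -> value 118 (1 byte(s))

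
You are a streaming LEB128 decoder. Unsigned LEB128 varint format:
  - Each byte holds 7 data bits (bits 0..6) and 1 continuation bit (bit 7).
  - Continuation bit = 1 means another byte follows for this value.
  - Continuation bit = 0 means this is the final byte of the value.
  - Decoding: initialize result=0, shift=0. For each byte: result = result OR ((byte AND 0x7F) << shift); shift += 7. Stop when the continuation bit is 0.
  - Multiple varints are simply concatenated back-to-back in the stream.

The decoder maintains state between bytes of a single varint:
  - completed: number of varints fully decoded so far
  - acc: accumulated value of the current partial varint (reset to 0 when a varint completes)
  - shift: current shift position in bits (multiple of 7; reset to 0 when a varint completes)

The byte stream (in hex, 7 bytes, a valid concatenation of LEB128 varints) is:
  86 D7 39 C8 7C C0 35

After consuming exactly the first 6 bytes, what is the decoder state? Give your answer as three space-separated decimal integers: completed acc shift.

byte[0]=0x86 cont=1 payload=0x06: acc |= 6<<0 -> completed=0 acc=6 shift=7
byte[1]=0xD7 cont=1 payload=0x57: acc |= 87<<7 -> completed=0 acc=11142 shift=14
byte[2]=0x39 cont=0 payload=0x39: varint #1 complete (value=945030); reset -> completed=1 acc=0 shift=0
byte[3]=0xC8 cont=1 payload=0x48: acc |= 72<<0 -> completed=1 acc=72 shift=7
byte[4]=0x7C cont=0 payload=0x7C: varint #2 complete (value=15944); reset -> completed=2 acc=0 shift=0
byte[5]=0xC0 cont=1 payload=0x40: acc |= 64<<0 -> completed=2 acc=64 shift=7

Answer: 2 64 7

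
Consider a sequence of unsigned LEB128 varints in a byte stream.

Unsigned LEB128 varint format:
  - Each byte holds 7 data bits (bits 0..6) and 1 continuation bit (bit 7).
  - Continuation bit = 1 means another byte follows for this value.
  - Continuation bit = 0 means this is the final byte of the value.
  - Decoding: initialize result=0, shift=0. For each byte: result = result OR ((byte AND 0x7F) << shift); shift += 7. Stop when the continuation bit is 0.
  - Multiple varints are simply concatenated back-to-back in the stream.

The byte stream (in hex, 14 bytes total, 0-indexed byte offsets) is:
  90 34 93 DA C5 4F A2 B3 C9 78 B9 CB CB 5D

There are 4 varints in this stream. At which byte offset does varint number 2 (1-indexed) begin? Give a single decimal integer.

Answer: 2

Derivation:
  byte[0]=0x90 cont=1 payload=0x10=16: acc |= 16<<0 -> acc=16 shift=7
  byte[1]=0x34 cont=0 payload=0x34=52: acc |= 52<<7 -> acc=6672 shift=14 [end]
Varint 1: bytes[0:2] = 90 34 -> value 6672 (2 byte(s))
  byte[2]=0x93 cont=1 payload=0x13=19: acc |= 19<<0 -> acc=19 shift=7
  byte[3]=0xDA cont=1 payload=0x5A=90: acc |= 90<<7 -> acc=11539 shift=14
  byte[4]=0xC5 cont=1 payload=0x45=69: acc |= 69<<14 -> acc=1142035 shift=21
  byte[5]=0x4F cont=0 payload=0x4F=79: acc |= 79<<21 -> acc=166817043 shift=28 [end]
Varint 2: bytes[2:6] = 93 DA C5 4F -> value 166817043 (4 byte(s))
  byte[6]=0xA2 cont=1 payload=0x22=34: acc |= 34<<0 -> acc=34 shift=7
  byte[7]=0xB3 cont=1 payload=0x33=51: acc |= 51<<7 -> acc=6562 shift=14
  byte[8]=0xC9 cont=1 payload=0x49=73: acc |= 73<<14 -> acc=1202594 shift=21
  byte[9]=0x78 cont=0 payload=0x78=120: acc |= 120<<21 -> acc=252860834 shift=28 [end]
Varint 3: bytes[6:10] = A2 B3 C9 78 -> value 252860834 (4 byte(s))
  byte[10]=0xB9 cont=1 payload=0x39=57: acc |= 57<<0 -> acc=57 shift=7
  byte[11]=0xCB cont=1 payload=0x4B=75: acc |= 75<<7 -> acc=9657 shift=14
  byte[12]=0xCB cont=1 payload=0x4B=75: acc |= 75<<14 -> acc=1238457 shift=21
  byte[13]=0x5D cont=0 payload=0x5D=93: acc |= 93<<21 -> acc=196273593 shift=28 [end]
Varint 4: bytes[10:14] = B9 CB CB 5D -> value 196273593 (4 byte(s))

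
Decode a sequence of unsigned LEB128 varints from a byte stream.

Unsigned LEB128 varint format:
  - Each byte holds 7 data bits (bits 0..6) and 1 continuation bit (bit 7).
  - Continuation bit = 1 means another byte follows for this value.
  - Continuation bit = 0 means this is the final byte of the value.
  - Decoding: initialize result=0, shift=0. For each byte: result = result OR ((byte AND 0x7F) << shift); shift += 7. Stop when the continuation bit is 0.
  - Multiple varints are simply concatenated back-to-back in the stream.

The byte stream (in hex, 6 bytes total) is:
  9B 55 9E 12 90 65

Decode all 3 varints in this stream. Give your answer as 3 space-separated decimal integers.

Answer: 10907 2334 12944

Derivation:
  byte[0]=0x9B cont=1 payload=0x1B=27: acc |= 27<<0 -> acc=27 shift=7
  byte[1]=0x55 cont=0 payload=0x55=85: acc |= 85<<7 -> acc=10907 shift=14 [end]
Varint 1: bytes[0:2] = 9B 55 -> value 10907 (2 byte(s))
  byte[2]=0x9E cont=1 payload=0x1E=30: acc |= 30<<0 -> acc=30 shift=7
  byte[3]=0x12 cont=0 payload=0x12=18: acc |= 18<<7 -> acc=2334 shift=14 [end]
Varint 2: bytes[2:4] = 9E 12 -> value 2334 (2 byte(s))
  byte[4]=0x90 cont=1 payload=0x10=16: acc |= 16<<0 -> acc=16 shift=7
  byte[5]=0x65 cont=0 payload=0x65=101: acc |= 101<<7 -> acc=12944 shift=14 [end]
Varint 3: bytes[4:6] = 90 65 -> value 12944 (2 byte(s))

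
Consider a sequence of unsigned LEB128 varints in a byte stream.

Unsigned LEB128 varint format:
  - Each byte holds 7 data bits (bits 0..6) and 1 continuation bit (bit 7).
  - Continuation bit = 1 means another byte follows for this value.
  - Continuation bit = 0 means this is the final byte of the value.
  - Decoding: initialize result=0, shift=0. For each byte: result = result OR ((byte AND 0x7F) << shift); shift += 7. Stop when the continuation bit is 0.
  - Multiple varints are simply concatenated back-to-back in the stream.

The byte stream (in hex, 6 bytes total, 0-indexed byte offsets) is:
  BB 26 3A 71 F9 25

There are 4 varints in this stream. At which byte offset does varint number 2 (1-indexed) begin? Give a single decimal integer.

Answer: 2

Derivation:
  byte[0]=0xBB cont=1 payload=0x3B=59: acc |= 59<<0 -> acc=59 shift=7
  byte[1]=0x26 cont=0 payload=0x26=38: acc |= 38<<7 -> acc=4923 shift=14 [end]
Varint 1: bytes[0:2] = BB 26 -> value 4923 (2 byte(s))
  byte[2]=0x3A cont=0 payload=0x3A=58: acc |= 58<<0 -> acc=58 shift=7 [end]
Varint 2: bytes[2:3] = 3A -> value 58 (1 byte(s))
  byte[3]=0x71 cont=0 payload=0x71=113: acc |= 113<<0 -> acc=113 shift=7 [end]
Varint 3: bytes[3:4] = 71 -> value 113 (1 byte(s))
  byte[4]=0xF9 cont=1 payload=0x79=121: acc |= 121<<0 -> acc=121 shift=7
  byte[5]=0x25 cont=0 payload=0x25=37: acc |= 37<<7 -> acc=4857 shift=14 [end]
Varint 4: bytes[4:6] = F9 25 -> value 4857 (2 byte(s))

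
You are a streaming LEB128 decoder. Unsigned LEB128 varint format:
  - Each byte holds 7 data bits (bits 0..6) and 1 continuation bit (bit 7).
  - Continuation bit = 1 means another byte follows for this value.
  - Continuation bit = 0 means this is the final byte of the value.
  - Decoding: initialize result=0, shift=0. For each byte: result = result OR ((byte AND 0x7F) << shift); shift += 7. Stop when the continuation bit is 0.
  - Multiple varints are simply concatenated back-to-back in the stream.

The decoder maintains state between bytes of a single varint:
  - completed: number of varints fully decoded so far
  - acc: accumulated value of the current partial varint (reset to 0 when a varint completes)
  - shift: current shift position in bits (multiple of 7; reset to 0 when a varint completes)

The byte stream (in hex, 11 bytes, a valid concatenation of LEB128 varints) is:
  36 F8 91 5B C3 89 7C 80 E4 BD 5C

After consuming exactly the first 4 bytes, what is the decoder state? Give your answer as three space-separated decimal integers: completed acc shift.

Answer: 2 0 0

Derivation:
byte[0]=0x36 cont=0 payload=0x36: varint #1 complete (value=54); reset -> completed=1 acc=0 shift=0
byte[1]=0xF8 cont=1 payload=0x78: acc |= 120<<0 -> completed=1 acc=120 shift=7
byte[2]=0x91 cont=1 payload=0x11: acc |= 17<<7 -> completed=1 acc=2296 shift=14
byte[3]=0x5B cont=0 payload=0x5B: varint #2 complete (value=1493240); reset -> completed=2 acc=0 shift=0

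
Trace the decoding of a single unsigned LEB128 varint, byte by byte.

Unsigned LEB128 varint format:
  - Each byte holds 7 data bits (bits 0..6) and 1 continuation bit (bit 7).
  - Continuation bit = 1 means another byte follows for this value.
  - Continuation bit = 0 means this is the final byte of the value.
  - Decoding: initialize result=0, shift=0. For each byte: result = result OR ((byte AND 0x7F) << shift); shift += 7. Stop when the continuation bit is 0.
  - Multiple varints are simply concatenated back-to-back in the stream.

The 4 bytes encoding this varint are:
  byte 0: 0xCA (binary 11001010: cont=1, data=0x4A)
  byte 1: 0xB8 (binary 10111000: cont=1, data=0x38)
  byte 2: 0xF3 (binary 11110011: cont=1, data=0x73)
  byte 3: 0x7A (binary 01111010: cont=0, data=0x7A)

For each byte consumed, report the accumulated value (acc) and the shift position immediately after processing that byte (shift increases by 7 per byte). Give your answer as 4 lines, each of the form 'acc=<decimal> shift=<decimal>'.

Answer: acc=74 shift=7
acc=7242 shift=14
acc=1891402 shift=21
acc=257743946 shift=28

Derivation:
byte 0=0xCA: payload=0x4A=74, contrib = 74<<0 = 74; acc -> 74, shift -> 7
byte 1=0xB8: payload=0x38=56, contrib = 56<<7 = 7168; acc -> 7242, shift -> 14
byte 2=0xF3: payload=0x73=115, contrib = 115<<14 = 1884160; acc -> 1891402, shift -> 21
byte 3=0x7A: payload=0x7A=122, contrib = 122<<21 = 255852544; acc -> 257743946, shift -> 28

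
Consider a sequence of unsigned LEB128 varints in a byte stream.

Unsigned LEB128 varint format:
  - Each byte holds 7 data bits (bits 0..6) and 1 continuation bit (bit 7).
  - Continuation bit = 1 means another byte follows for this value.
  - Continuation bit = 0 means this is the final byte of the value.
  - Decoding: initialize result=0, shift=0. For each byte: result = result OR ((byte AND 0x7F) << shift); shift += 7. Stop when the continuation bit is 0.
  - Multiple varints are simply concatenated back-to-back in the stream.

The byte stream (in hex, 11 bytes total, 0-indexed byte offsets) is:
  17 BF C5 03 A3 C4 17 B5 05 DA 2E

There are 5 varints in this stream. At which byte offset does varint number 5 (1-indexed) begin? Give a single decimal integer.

Answer: 9

Derivation:
  byte[0]=0x17 cont=0 payload=0x17=23: acc |= 23<<0 -> acc=23 shift=7 [end]
Varint 1: bytes[0:1] = 17 -> value 23 (1 byte(s))
  byte[1]=0xBF cont=1 payload=0x3F=63: acc |= 63<<0 -> acc=63 shift=7
  byte[2]=0xC5 cont=1 payload=0x45=69: acc |= 69<<7 -> acc=8895 shift=14
  byte[3]=0x03 cont=0 payload=0x03=3: acc |= 3<<14 -> acc=58047 shift=21 [end]
Varint 2: bytes[1:4] = BF C5 03 -> value 58047 (3 byte(s))
  byte[4]=0xA3 cont=1 payload=0x23=35: acc |= 35<<0 -> acc=35 shift=7
  byte[5]=0xC4 cont=1 payload=0x44=68: acc |= 68<<7 -> acc=8739 shift=14
  byte[6]=0x17 cont=0 payload=0x17=23: acc |= 23<<14 -> acc=385571 shift=21 [end]
Varint 3: bytes[4:7] = A3 C4 17 -> value 385571 (3 byte(s))
  byte[7]=0xB5 cont=1 payload=0x35=53: acc |= 53<<0 -> acc=53 shift=7
  byte[8]=0x05 cont=0 payload=0x05=5: acc |= 5<<7 -> acc=693 shift=14 [end]
Varint 4: bytes[7:9] = B5 05 -> value 693 (2 byte(s))
  byte[9]=0xDA cont=1 payload=0x5A=90: acc |= 90<<0 -> acc=90 shift=7
  byte[10]=0x2E cont=0 payload=0x2E=46: acc |= 46<<7 -> acc=5978 shift=14 [end]
Varint 5: bytes[9:11] = DA 2E -> value 5978 (2 byte(s))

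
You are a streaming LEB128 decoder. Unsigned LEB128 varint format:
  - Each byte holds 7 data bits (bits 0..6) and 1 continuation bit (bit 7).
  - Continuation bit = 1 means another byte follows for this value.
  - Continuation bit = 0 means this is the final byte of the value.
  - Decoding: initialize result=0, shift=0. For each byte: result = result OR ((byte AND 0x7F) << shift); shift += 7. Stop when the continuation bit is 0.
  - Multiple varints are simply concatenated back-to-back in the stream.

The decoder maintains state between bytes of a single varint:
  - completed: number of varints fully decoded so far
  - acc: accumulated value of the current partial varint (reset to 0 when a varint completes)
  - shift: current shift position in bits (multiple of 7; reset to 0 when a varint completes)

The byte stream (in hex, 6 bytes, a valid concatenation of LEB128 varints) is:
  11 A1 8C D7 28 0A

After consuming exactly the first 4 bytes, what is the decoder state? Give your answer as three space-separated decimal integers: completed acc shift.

Answer: 1 1426977 21

Derivation:
byte[0]=0x11 cont=0 payload=0x11: varint #1 complete (value=17); reset -> completed=1 acc=0 shift=0
byte[1]=0xA1 cont=1 payload=0x21: acc |= 33<<0 -> completed=1 acc=33 shift=7
byte[2]=0x8C cont=1 payload=0x0C: acc |= 12<<7 -> completed=1 acc=1569 shift=14
byte[3]=0xD7 cont=1 payload=0x57: acc |= 87<<14 -> completed=1 acc=1426977 shift=21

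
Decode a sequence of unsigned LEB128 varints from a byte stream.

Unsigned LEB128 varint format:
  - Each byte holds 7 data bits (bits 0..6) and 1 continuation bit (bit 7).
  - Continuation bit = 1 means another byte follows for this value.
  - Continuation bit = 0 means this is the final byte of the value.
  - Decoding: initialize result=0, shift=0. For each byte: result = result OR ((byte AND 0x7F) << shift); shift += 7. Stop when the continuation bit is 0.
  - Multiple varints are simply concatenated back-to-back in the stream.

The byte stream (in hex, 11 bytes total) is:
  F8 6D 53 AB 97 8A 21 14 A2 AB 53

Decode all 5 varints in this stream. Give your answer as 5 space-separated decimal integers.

  byte[0]=0xF8 cont=1 payload=0x78=120: acc |= 120<<0 -> acc=120 shift=7
  byte[1]=0x6D cont=0 payload=0x6D=109: acc |= 109<<7 -> acc=14072 shift=14 [end]
Varint 1: bytes[0:2] = F8 6D -> value 14072 (2 byte(s))
  byte[2]=0x53 cont=0 payload=0x53=83: acc |= 83<<0 -> acc=83 shift=7 [end]
Varint 2: bytes[2:3] = 53 -> value 83 (1 byte(s))
  byte[3]=0xAB cont=1 payload=0x2B=43: acc |= 43<<0 -> acc=43 shift=7
  byte[4]=0x97 cont=1 payload=0x17=23: acc |= 23<<7 -> acc=2987 shift=14
  byte[5]=0x8A cont=1 payload=0x0A=10: acc |= 10<<14 -> acc=166827 shift=21
  byte[6]=0x21 cont=0 payload=0x21=33: acc |= 33<<21 -> acc=69372843 shift=28 [end]
Varint 3: bytes[3:7] = AB 97 8A 21 -> value 69372843 (4 byte(s))
  byte[7]=0x14 cont=0 payload=0x14=20: acc |= 20<<0 -> acc=20 shift=7 [end]
Varint 4: bytes[7:8] = 14 -> value 20 (1 byte(s))
  byte[8]=0xA2 cont=1 payload=0x22=34: acc |= 34<<0 -> acc=34 shift=7
  byte[9]=0xAB cont=1 payload=0x2B=43: acc |= 43<<7 -> acc=5538 shift=14
  byte[10]=0x53 cont=0 payload=0x53=83: acc |= 83<<14 -> acc=1365410 shift=21 [end]
Varint 5: bytes[8:11] = A2 AB 53 -> value 1365410 (3 byte(s))

Answer: 14072 83 69372843 20 1365410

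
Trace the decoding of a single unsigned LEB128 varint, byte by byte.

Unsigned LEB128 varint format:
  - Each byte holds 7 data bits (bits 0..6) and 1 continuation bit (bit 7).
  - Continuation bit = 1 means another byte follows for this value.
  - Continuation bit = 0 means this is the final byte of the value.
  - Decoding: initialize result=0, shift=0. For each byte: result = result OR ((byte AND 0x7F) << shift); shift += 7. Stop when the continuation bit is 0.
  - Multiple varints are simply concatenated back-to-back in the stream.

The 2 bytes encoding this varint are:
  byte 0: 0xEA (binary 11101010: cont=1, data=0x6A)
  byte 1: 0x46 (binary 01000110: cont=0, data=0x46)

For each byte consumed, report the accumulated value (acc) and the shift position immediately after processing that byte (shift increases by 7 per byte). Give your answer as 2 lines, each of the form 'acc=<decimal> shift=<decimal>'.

byte 0=0xEA: payload=0x6A=106, contrib = 106<<0 = 106; acc -> 106, shift -> 7
byte 1=0x46: payload=0x46=70, contrib = 70<<7 = 8960; acc -> 9066, shift -> 14

Answer: acc=106 shift=7
acc=9066 shift=14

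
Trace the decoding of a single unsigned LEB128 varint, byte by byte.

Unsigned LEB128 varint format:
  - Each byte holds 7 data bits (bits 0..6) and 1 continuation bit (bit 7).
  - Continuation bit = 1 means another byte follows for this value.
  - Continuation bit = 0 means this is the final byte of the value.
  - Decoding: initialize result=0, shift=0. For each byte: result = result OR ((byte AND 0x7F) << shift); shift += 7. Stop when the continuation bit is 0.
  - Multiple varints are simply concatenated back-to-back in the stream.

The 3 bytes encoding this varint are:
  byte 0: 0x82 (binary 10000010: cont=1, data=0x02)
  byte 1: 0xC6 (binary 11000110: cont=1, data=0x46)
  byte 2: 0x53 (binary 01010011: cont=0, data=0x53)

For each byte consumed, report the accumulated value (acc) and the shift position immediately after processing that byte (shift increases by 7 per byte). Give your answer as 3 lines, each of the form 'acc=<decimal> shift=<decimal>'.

Answer: acc=2 shift=7
acc=8962 shift=14
acc=1368834 shift=21

Derivation:
byte 0=0x82: payload=0x02=2, contrib = 2<<0 = 2; acc -> 2, shift -> 7
byte 1=0xC6: payload=0x46=70, contrib = 70<<7 = 8960; acc -> 8962, shift -> 14
byte 2=0x53: payload=0x53=83, contrib = 83<<14 = 1359872; acc -> 1368834, shift -> 21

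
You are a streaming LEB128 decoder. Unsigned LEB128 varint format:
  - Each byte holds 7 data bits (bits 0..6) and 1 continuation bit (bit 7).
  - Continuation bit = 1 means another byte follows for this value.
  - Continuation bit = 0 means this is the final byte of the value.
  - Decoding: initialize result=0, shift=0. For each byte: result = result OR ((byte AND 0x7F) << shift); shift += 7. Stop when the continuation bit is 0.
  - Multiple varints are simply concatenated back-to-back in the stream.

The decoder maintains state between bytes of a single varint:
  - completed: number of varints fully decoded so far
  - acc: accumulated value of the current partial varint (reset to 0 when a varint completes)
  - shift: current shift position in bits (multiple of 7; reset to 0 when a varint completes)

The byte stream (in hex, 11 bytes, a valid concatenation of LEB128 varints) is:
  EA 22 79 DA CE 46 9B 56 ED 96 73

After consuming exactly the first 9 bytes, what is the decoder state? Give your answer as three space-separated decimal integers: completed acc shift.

byte[0]=0xEA cont=1 payload=0x6A: acc |= 106<<0 -> completed=0 acc=106 shift=7
byte[1]=0x22 cont=0 payload=0x22: varint #1 complete (value=4458); reset -> completed=1 acc=0 shift=0
byte[2]=0x79 cont=0 payload=0x79: varint #2 complete (value=121); reset -> completed=2 acc=0 shift=0
byte[3]=0xDA cont=1 payload=0x5A: acc |= 90<<0 -> completed=2 acc=90 shift=7
byte[4]=0xCE cont=1 payload=0x4E: acc |= 78<<7 -> completed=2 acc=10074 shift=14
byte[5]=0x46 cont=0 payload=0x46: varint #3 complete (value=1156954); reset -> completed=3 acc=0 shift=0
byte[6]=0x9B cont=1 payload=0x1B: acc |= 27<<0 -> completed=3 acc=27 shift=7
byte[7]=0x56 cont=0 payload=0x56: varint #4 complete (value=11035); reset -> completed=4 acc=0 shift=0
byte[8]=0xED cont=1 payload=0x6D: acc |= 109<<0 -> completed=4 acc=109 shift=7

Answer: 4 109 7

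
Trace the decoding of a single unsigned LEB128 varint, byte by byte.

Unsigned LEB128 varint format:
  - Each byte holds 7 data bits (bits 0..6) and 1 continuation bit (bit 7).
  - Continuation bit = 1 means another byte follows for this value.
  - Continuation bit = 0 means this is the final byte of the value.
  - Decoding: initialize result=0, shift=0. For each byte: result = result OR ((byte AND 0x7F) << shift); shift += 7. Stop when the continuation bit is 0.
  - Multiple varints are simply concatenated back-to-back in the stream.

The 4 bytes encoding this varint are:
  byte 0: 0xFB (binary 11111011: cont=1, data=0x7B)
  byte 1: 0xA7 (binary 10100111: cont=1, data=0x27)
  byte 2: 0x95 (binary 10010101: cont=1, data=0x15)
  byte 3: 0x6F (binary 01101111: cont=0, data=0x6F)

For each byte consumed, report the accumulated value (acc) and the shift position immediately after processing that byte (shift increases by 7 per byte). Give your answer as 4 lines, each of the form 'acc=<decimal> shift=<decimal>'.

byte 0=0xFB: payload=0x7B=123, contrib = 123<<0 = 123; acc -> 123, shift -> 7
byte 1=0xA7: payload=0x27=39, contrib = 39<<7 = 4992; acc -> 5115, shift -> 14
byte 2=0x95: payload=0x15=21, contrib = 21<<14 = 344064; acc -> 349179, shift -> 21
byte 3=0x6F: payload=0x6F=111, contrib = 111<<21 = 232783872; acc -> 233133051, shift -> 28

Answer: acc=123 shift=7
acc=5115 shift=14
acc=349179 shift=21
acc=233133051 shift=28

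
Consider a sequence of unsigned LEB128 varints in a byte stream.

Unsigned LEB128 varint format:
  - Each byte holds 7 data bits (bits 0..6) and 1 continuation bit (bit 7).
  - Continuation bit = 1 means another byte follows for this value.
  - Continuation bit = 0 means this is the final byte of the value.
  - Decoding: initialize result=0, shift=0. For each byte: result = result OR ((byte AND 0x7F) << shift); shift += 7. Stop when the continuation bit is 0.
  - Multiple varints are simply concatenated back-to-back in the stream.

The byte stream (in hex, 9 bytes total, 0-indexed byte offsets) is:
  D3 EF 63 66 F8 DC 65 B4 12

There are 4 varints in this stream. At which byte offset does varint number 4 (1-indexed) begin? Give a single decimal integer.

  byte[0]=0xD3 cont=1 payload=0x53=83: acc |= 83<<0 -> acc=83 shift=7
  byte[1]=0xEF cont=1 payload=0x6F=111: acc |= 111<<7 -> acc=14291 shift=14
  byte[2]=0x63 cont=0 payload=0x63=99: acc |= 99<<14 -> acc=1636307 shift=21 [end]
Varint 1: bytes[0:3] = D3 EF 63 -> value 1636307 (3 byte(s))
  byte[3]=0x66 cont=0 payload=0x66=102: acc |= 102<<0 -> acc=102 shift=7 [end]
Varint 2: bytes[3:4] = 66 -> value 102 (1 byte(s))
  byte[4]=0xF8 cont=1 payload=0x78=120: acc |= 120<<0 -> acc=120 shift=7
  byte[5]=0xDC cont=1 payload=0x5C=92: acc |= 92<<7 -> acc=11896 shift=14
  byte[6]=0x65 cont=0 payload=0x65=101: acc |= 101<<14 -> acc=1666680 shift=21 [end]
Varint 3: bytes[4:7] = F8 DC 65 -> value 1666680 (3 byte(s))
  byte[7]=0xB4 cont=1 payload=0x34=52: acc |= 52<<0 -> acc=52 shift=7
  byte[8]=0x12 cont=0 payload=0x12=18: acc |= 18<<7 -> acc=2356 shift=14 [end]
Varint 4: bytes[7:9] = B4 12 -> value 2356 (2 byte(s))

Answer: 7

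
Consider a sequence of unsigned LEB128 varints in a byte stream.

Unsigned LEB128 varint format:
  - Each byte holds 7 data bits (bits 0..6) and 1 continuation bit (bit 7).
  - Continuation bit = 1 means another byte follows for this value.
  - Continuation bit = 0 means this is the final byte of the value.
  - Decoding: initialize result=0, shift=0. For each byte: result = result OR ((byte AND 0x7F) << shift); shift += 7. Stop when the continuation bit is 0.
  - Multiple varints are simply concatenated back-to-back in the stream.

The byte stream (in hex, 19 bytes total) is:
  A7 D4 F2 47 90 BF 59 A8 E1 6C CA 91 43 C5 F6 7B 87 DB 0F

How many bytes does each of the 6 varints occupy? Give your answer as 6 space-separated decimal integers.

Answer: 4 3 3 3 3 3

Derivation:
  byte[0]=0xA7 cont=1 payload=0x27=39: acc |= 39<<0 -> acc=39 shift=7
  byte[1]=0xD4 cont=1 payload=0x54=84: acc |= 84<<7 -> acc=10791 shift=14
  byte[2]=0xF2 cont=1 payload=0x72=114: acc |= 114<<14 -> acc=1878567 shift=21
  byte[3]=0x47 cont=0 payload=0x47=71: acc |= 71<<21 -> acc=150776359 shift=28 [end]
Varint 1: bytes[0:4] = A7 D4 F2 47 -> value 150776359 (4 byte(s))
  byte[4]=0x90 cont=1 payload=0x10=16: acc |= 16<<0 -> acc=16 shift=7
  byte[5]=0xBF cont=1 payload=0x3F=63: acc |= 63<<7 -> acc=8080 shift=14
  byte[6]=0x59 cont=0 payload=0x59=89: acc |= 89<<14 -> acc=1466256 shift=21 [end]
Varint 2: bytes[4:7] = 90 BF 59 -> value 1466256 (3 byte(s))
  byte[7]=0xA8 cont=1 payload=0x28=40: acc |= 40<<0 -> acc=40 shift=7
  byte[8]=0xE1 cont=1 payload=0x61=97: acc |= 97<<7 -> acc=12456 shift=14
  byte[9]=0x6C cont=0 payload=0x6C=108: acc |= 108<<14 -> acc=1781928 shift=21 [end]
Varint 3: bytes[7:10] = A8 E1 6C -> value 1781928 (3 byte(s))
  byte[10]=0xCA cont=1 payload=0x4A=74: acc |= 74<<0 -> acc=74 shift=7
  byte[11]=0x91 cont=1 payload=0x11=17: acc |= 17<<7 -> acc=2250 shift=14
  byte[12]=0x43 cont=0 payload=0x43=67: acc |= 67<<14 -> acc=1099978 shift=21 [end]
Varint 4: bytes[10:13] = CA 91 43 -> value 1099978 (3 byte(s))
  byte[13]=0xC5 cont=1 payload=0x45=69: acc |= 69<<0 -> acc=69 shift=7
  byte[14]=0xF6 cont=1 payload=0x76=118: acc |= 118<<7 -> acc=15173 shift=14
  byte[15]=0x7B cont=0 payload=0x7B=123: acc |= 123<<14 -> acc=2030405 shift=21 [end]
Varint 5: bytes[13:16] = C5 F6 7B -> value 2030405 (3 byte(s))
  byte[16]=0x87 cont=1 payload=0x07=7: acc |= 7<<0 -> acc=7 shift=7
  byte[17]=0xDB cont=1 payload=0x5B=91: acc |= 91<<7 -> acc=11655 shift=14
  byte[18]=0x0F cont=0 payload=0x0F=15: acc |= 15<<14 -> acc=257415 shift=21 [end]
Varint 6: bytes[16:19] = 87 DB 0F -> value 257415 (3 byte(s))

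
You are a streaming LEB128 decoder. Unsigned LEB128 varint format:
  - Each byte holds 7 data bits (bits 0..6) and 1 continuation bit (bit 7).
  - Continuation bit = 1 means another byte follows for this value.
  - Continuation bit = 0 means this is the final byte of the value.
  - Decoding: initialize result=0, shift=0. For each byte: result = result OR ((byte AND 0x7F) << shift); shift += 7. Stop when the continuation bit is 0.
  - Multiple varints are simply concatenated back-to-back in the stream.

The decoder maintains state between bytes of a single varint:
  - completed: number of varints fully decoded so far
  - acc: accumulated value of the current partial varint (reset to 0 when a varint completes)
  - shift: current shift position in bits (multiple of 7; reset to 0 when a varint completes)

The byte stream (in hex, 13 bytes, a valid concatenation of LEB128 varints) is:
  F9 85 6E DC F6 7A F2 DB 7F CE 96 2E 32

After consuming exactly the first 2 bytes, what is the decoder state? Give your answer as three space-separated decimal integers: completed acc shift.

Answer: 0 761 14

Derivation:
byte[0]=0xF9 cont=1 payload=0x79: acc |= 121<<0 -> completed=0 acc=121 shift=7
byte[1]=0x85 cont=1 payload=0x05: acc |= 5<<7 -> completed=0 acc=761 shift=14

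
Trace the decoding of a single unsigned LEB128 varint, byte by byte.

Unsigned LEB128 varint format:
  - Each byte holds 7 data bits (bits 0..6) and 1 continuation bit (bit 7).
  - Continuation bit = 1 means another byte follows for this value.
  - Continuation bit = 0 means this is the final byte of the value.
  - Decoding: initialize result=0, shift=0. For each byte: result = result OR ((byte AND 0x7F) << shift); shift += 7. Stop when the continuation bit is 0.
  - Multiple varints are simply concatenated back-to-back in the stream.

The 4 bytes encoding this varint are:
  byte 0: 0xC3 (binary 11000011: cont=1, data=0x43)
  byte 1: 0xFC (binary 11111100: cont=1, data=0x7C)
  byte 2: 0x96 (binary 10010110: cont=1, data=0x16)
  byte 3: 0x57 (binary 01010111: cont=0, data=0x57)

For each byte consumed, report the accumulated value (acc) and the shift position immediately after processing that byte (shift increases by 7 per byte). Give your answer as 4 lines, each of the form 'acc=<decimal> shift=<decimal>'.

Answer: acc=67 shift=7
acc=15939 shift=14
acc=376387 shift=21
acc=182828611 shift=28

Derivation:
byte 0=0xC3: payload=0x43=67, contrib = 67<<0 = 67; acc -> 67, shift -> 7
byte 1=0xFC: payload=0x7C=124, contrib = 124<<7 = 15872; acc -> 15939, shift -> 14
byte 2=0x96: payload=0x16=22, contrib = 22<<14 = 360448; acc -> 376387, shift -> 21
byte 3=0x57: payload=0x57=87, contrib = 87<<21 = 182452224; acc -> 182828611, shift -> 28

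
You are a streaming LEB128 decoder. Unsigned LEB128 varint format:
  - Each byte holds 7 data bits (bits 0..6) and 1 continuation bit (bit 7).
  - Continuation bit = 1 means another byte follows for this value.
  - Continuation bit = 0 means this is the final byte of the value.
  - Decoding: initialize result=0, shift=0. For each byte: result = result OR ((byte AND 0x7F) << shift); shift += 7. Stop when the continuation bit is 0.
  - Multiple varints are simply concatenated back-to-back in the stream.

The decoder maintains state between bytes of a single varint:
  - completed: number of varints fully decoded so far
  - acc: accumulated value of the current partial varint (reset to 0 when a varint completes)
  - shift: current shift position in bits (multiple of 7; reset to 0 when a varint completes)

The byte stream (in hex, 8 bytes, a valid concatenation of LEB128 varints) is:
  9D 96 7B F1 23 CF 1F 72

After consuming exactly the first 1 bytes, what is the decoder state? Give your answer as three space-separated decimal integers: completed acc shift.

byte[0]=0x9D cont=1 payload=0x1D: acc |= 29<<0 -> completed=0 acc=29 shift=7

Answer: 0 29 7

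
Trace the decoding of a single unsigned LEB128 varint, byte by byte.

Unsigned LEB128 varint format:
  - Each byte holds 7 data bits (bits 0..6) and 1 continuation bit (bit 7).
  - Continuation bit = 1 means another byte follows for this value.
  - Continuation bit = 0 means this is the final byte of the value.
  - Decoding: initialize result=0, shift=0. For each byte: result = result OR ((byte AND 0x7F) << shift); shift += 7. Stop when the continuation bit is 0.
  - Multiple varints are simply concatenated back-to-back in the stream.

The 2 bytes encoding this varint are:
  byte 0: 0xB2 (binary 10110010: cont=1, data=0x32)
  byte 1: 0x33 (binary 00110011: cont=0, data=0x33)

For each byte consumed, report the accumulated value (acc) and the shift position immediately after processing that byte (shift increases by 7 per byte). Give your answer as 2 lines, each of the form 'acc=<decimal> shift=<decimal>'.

byte 0=0xB2: payload=0x32=50, contrib = 50<<0 = 50; acc -> 50, shift -> 7
byte 1=0x33: payload=0x33=51, contrib = 51<<7 = 6528; acc -> 6578, shift -> 14

Answer: acc=50 shift=7
acc=6578 shift=14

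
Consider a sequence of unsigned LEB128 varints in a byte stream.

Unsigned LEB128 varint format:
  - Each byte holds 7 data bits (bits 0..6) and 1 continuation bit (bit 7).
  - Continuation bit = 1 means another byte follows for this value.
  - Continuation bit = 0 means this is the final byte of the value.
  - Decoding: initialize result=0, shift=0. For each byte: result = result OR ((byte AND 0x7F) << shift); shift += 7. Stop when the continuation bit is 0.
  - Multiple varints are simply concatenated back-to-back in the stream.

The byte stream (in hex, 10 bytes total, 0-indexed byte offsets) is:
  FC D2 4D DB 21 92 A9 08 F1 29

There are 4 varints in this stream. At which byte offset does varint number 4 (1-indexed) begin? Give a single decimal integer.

  byte[0]=0xFC cont=1 payload=0x7C=124: acc |= 124<<0 -> acc=124 shift=7
  byte[1]=0xD2 cont=1 payload=0x52=82: acc |= 82<<7 -> acc=10620 shift=14
  byte[2]=0x4D cont=0 payload=0x4D=77: acc |= 77<<14 -> acc=1272188 shift=21 [end]
Varint 1: bytes[0:3] = FC D2 4D -> value 1272188 (3 byte(s))
  byte[3]=0xDB cont=1 payload=0x5B=91: acc |= 91<<0 -> acc=91 shift=7
  byte[4]=0x21 cont=0 payload=0x21=33: acc |= 33<<7 -> acc=4315 shift=14 [end]
Varint 2: bytes[3:5] = DB 21 -> value 4315 (2 byte(s))
  byte[5]=0x92 cont=1 payload=0x12=18: acc |= 18<<0 -> acc=18 shift=7
  byte[6]=0xA9 cont=1 payload=0x29=41: acc |= 41<<7 -> acc=5266 shift=14
  byte[7]=0x08 cont=0 payload=0x08=8: acc |= 8<<14 -> acc=136338 shift=21 [end]
Varint 3: bytes[5:8] = 92 A9 08 -> value 136338 (3 byte(s))
  byte[8]=0xF1 cont=1 payload=0x71=113: acc |= 113<<0 -> acc=113 shift=7
  byte[9]=0x29 cont=0 payload=0x29=41: acc |= 41<<7 -> acc=5361 shift=14 [end]
Varint 4: bytes[8:10] = F1 29 -> value 5361 (2 byte(s))

Answer: 8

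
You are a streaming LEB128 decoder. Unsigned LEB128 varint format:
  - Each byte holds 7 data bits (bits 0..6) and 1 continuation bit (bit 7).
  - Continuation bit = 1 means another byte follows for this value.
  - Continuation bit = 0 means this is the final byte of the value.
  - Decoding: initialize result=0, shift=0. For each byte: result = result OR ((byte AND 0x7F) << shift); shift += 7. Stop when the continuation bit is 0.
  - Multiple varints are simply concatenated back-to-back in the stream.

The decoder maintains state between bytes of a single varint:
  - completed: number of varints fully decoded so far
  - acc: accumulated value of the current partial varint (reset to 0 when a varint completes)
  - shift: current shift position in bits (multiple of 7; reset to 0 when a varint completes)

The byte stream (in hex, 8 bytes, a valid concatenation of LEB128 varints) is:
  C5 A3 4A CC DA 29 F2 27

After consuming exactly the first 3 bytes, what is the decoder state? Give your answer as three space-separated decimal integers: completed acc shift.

byte[0]=0xC5 cont=1 payload=0x45: acc |= 69<<0 -> completed=0 acc=69 shift=7
byte[1]=0xA3 cont=1 payload=0x23: acc |= 35<<7 -> completed=0 acc=4549 shift=14
byte[2]=0x4A cont=0 payload=0x4A: varint #1 complete (value=1216965); reset -> completed=1 acc=0 shift=0

Answer: 1 0 0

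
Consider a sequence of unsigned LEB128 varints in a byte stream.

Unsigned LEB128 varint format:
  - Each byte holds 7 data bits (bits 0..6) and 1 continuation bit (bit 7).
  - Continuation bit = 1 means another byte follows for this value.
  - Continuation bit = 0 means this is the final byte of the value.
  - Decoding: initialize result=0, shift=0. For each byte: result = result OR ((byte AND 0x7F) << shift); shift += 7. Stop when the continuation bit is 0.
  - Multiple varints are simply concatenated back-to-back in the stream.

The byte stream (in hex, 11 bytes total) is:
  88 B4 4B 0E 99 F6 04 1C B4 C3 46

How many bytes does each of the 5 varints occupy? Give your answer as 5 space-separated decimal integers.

Answer: 3 1 3 1 3

Derivation:
  byte[0]=0x88 cont=1 payload=0x08=8: acc |= 8<<0 -> acc=8 shift=7
  byte[1]=0xB4 cont=1 payload=0x34=52: acc |= 52<<7 -> acc=6664 shift=14
  byte[2]=0x4B cont=0 payload=0x4B=75: acc |= 75<<14 -> acc=1235464 shift=21 [end]
Varint 1: bytes[0:3] = 88 B4 4B -> value 1235464 (3 byte(s))
  byte[3]=0x0E cont=0 payload=0x0E=14: acc |= 14<<0 -> acc=14 shift=7 [end]
Varint 2: bytes[3:4] = 0E -> value 14 (1 byte(s))
  byte[4]=0x99 cont=1 payload=0x19=25: acc |= 25<<0 -> acc=25 shift=7
  byte[5]=0xF6 cont=1 payload=0x76=118: acc |= 118<<7 -> acc=15129 shift=14
  byte[6]=0x04 cont=0 payload=0x04=4: acc |= 4<<14 -> acc=80665 shift=21 [end]
Varint 3: bytes[4:7] = 99 F6 04 -> value 80665 (3 byte(s))
  byte[7]=0x1C cont=0 payload=0x1C=28: acc |= 28<<0 -> acc=28 shift=7 [end]
Varint 4: bytes[7:8] = 1C -> value 28 (1 byte(s))
  byte[8]=0xB4 cont=1 payload=0x34=52: acc |= 52<<0 -> acc=52 shift=7
  byte[9]=0xC3 cont=1 payload=0x43=67: acc |= 67<<7 -> acc=8628 shift=14
  byte[10]=0x46 cont=0 payload=0x46=70: acc |= 70<<14 -> acc=1155508 shift=21 [end]
Varint 5: bytes[8:11] = B4 C3 46 -> value 1155508 (3 byte(s))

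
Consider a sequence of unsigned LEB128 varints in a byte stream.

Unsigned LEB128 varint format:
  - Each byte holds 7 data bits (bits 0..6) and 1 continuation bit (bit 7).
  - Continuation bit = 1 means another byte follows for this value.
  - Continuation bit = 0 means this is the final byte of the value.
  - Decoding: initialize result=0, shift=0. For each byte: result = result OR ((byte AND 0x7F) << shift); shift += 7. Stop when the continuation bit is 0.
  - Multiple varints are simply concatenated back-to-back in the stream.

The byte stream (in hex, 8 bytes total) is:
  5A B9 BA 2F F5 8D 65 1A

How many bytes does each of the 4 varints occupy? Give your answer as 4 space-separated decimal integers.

  byte[0]=0x5A cont=0 payload=0x5A=90: acc |= 90<<0 -> acc=90 shift=7 [end]
Varint 1: bytes[0:1] = 5A -> value 90 (1 byte(s))
  byte[1]=0xB9 cont=1 payload=0x39=57: acc |= 57<<0 -> acc=57 shift=7
  byte[2]=0xBA cont=1 payload=0x3A=58: acc |= 58<<7 -> acc=7481 shift=14
  byte[3]=0x2F cont=0 payload=0x2F=47: acc |= 47<<14 -> acc=777529 shift=21 [end]
Varint 2: bytes[1:4] = B9 BA 2F -> value 777529 (3 byte(s))
  byte[4]=0xF5 cont=1 payload=0x75=117: acc |= 117<<0 -> acc=117 shift=7
  byte[5]=0x8D cont=1 payload=0x0D=13: acc |= 13<<7 -> acc=1781 shift=14
  byte[6]=0x65 cont=0 payload=0x65=101: acc |= 101<<14 -> acc=1656565 shift=21 [end]
Varint 3: bytes[4:7] = F5 8D 65 -> value 1656565 (3 byte(s))
  byte[7]=0x1A cont=0 payload=0x1A=26: acc |= 26<<0 -> acc=26 shift=7 [end]
Varint 4: bytes[7:8] = 1A -> value 26 (1 byte(s))

Answer: 1 3 3 1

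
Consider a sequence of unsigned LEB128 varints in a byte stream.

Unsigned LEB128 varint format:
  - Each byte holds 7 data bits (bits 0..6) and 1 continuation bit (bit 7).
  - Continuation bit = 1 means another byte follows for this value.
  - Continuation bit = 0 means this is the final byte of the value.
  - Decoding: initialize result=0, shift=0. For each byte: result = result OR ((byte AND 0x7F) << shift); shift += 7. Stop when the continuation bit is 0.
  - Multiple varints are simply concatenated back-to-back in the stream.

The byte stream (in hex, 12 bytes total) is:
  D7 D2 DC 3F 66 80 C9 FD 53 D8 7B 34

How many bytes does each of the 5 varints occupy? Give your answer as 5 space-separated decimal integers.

  byte[0]=0xD7 cont=1 payload=0x57=87: acc |= 87<<0 -> acc=87 shift=7
  byte[1]=0xD2 cont=1 payload=0x52=82: acc |= 82<<7 -> acc=10583 shift=14
  byte[2]=0xDC cont=1 payload=0x5C=92: acc |= 92<<14 -> acc=1517911 shift=21
  byte[3]=0x3F cont=0 payload=0x3F=63: acc |= 63<<21 -> acc=133638487 shift=28 [end]
Varint 1: bytes[0:4] = D7 D2 DC 3F -> value 133638487 (4 byte(s))
  byte[4]=0x66 cont=0 payload=0x66=102: acc |= 102<<0 -> acc=102 shift=7 [end]
Varint 2: bytes[4:5] = 66 -> value 102 (1 byte(s))
  byte[5]=0x80 cont=1 payload=0x00=0: acc |= 0<<0 -> acc=0 shift=7
  byte[6]=0xC9 cont=1 payload=0x49=73: acc |= 73<<7 -> acc=9344 shift=14
  byte[7]=0xFD cont=1 payload=0x7D=125: acc |= 125<<14 -> acc=2057344 shift=21
  byte[8]=0x53 cont=0 payload=0x53=83: acc |= 83<<21 -> acc=176120960 shift=28 [end]
Varint 3: bytes[5:9] = 80 C9 FD 53 -> value 176120960 (4 byte(s))
  byte[9]=0xD8 cont=1 payload=0x58=88: acc |= 88<<0 -> acc=88 shift=7
  byte[10]=0x7B cont=0 payload=0x7B=123: acc |= 123<<7 -> acc=15832 shift=14 [end]
Varint 4: bytes[9:11] = D8 7B -> value 15832 (2 byte(s))
  byte[11]=0x34 cont=0 payload=0x34=52: acc |= 52<<0 -> acc=52 shift=7 [end]
Varint 5: bytes[11:12] = 34 -> value 52 (1 byte(s))

Answer: 4 1 4 2 1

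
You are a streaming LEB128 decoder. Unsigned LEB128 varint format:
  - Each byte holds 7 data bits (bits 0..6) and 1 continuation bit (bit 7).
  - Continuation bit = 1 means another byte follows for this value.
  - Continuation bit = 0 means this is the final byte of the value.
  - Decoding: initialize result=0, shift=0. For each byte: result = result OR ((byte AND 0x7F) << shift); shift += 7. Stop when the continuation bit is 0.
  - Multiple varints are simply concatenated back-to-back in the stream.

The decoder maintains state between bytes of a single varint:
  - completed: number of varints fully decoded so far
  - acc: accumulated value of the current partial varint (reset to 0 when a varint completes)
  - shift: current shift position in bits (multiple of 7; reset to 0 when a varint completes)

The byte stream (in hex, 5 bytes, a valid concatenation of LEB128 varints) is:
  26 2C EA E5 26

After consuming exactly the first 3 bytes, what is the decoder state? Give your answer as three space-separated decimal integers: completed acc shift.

byte[0]=0x26 cont=0 payload=0x26: varint #1 complete (value=38); reset -> completed=1 acc=0 shift=0
byte[1]=0x2C cont=0 payload=0x2C: varint #2 complete (value=44); reset -> completed=2 acc=0 shift=0
byte[2]=0xEA cont=1 payload=0x6A: acc |= 106<<0 -> completed=2 acc=106 shift=7

Answer: 2 106 7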